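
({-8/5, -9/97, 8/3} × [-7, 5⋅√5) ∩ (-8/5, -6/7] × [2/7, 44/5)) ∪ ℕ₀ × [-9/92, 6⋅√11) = ℕ₀ × [-9/92, 6⋅√11)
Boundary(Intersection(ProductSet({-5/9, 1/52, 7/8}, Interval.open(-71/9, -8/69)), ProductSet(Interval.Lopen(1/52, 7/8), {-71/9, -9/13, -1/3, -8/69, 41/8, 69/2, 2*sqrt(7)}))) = ProductSet({7/8}, {-9/13, -1/3})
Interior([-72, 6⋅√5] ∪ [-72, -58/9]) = (-72, 6⋅√5)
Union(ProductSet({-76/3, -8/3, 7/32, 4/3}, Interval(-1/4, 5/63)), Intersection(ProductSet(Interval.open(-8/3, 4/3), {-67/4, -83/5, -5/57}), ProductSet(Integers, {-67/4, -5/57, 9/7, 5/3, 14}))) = Union(ProductSet({-76/3, -8/3, 7/32, 4/3}, Interval(-1/4, 5/63)), ProductSet(Range(-2, 2, 1), {-67/4, -5/57}))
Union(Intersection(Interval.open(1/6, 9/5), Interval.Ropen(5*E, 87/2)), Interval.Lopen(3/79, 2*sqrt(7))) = Interval.Lopen(3/79, 2*sqrt(7))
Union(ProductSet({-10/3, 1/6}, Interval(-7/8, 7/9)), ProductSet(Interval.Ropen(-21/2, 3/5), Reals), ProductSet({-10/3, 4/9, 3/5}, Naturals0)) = Union(ProductSet({-10/3, 4/9, 3/5}, Naturals0), ProductSet(Interval.Ropen(-21/2, 3/5), Reals))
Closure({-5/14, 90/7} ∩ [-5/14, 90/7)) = {-5/14}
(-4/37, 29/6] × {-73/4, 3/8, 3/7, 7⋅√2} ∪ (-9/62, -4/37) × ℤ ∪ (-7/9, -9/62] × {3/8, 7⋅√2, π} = ((-9/62, -4/37) × ℤ) ∪ ((-7/9, -9/62] × {3/8, 7⋅√2, π}) ∪ ((-4/37, 29/6] × {-73/4, 3/8, 3/7, 7⋅√2})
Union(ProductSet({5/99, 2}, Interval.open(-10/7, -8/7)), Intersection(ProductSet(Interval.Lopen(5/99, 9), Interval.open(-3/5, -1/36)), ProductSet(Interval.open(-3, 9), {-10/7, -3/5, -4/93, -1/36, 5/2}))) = Union(ProductSet({5/99, 2}, Interval.open(-10/7, -8/7)), ProductSet(Interval.open(5/99, 9), {-4/93}))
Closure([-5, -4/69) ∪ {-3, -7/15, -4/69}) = [-5, -4/69]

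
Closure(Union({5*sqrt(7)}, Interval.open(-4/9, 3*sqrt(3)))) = Union({5*sqrt(7)}, Interval(-4/9, 3*sqrt(3)))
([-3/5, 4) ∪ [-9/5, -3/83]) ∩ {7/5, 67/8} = {7/5}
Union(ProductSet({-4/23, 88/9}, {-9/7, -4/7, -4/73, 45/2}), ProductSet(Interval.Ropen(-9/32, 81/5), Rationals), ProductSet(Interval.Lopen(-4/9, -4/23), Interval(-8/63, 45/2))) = Union(ProductSet(Interval.Lopen(-4/9, -4/23), Interval(-8/63, 45/2)), ProductSet(Interval.Ropen(-9/32, 81/5), Rationals))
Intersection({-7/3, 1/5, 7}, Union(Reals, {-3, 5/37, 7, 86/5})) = {-7/3, 1/5, 7}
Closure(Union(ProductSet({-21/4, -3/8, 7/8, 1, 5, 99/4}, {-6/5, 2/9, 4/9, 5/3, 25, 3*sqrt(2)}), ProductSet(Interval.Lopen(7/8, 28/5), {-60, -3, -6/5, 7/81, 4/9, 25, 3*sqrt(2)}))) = Union(ProductSet({-21/4, -3/8, 7/8, 1, 5, 99/4}, {-6/5, 2/9, 4/9, 5/3, 25, 3*sqrt(2)}), ProductSet(Interval(7/8, 28/5), {-60, -3, -6/5, 7/81, 4/9, 25, 3*sqrt(2)}))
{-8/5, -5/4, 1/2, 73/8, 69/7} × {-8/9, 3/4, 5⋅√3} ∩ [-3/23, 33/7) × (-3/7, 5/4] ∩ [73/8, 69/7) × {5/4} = ∅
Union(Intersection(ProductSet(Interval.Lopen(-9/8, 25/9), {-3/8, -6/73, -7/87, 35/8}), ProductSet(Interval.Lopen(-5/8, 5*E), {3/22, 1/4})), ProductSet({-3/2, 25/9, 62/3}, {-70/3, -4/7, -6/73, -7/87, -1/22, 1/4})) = ProductSet({-3/2, 25/9, 62/3}, {-70/3, -4/7, -6/73, -7/87, -1/22, 1/4})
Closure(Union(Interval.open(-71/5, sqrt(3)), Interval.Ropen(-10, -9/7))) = Interval(-71/5, sqrt(3))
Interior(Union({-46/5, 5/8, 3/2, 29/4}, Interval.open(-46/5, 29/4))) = Interval.open(-46/5, 29/4)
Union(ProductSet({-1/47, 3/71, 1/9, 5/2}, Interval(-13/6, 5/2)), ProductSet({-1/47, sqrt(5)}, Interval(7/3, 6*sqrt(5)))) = Union(ProductSet({-1/47, sqrt(5)}, Interval(7/3, 6*sqrt(5))), ProductSet({-1/47, 3/71, 1/9, 5/2}, Interval(-13/6, 5/2)))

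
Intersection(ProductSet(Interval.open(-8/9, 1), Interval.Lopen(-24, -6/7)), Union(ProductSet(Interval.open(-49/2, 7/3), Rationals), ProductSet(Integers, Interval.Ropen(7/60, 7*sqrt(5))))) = ProductSet(Interval.open(-8/9, 1), Intersection(Interval.Lopen(-24, -6/7), Rationals))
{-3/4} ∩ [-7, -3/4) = ∅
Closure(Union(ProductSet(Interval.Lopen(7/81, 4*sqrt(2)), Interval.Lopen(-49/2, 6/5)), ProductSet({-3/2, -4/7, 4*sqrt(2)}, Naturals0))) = Union(ProductSet({7/81, 4*sqrt(2)}, Interval(-49/2, 6/5)), ProductSet({-3/2, -4/7, 4*sqrt(2)}, Naturals0), ProductSet(Interval(7/81, 4*sqrt(2)), {-49/2, 6/5}), ProductSet(Interval.Lopen(7/81, 4*sqrt(2)), Interval.Lopen(-49/2, 6/5)))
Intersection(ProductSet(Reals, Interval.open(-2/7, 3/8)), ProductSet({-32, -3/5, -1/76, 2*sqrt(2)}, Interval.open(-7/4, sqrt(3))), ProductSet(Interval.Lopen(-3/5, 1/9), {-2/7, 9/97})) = ProductSet({-1/76}, {9/97})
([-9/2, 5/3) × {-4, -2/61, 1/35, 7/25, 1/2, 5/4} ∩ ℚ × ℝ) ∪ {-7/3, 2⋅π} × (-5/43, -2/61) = ({-7/3, 2⋅π} × (-5/43, -2/61)) ∪ ((ℚ ∩ [-9/2, 5/3)) × {-4, -2/61, 1/35, 7/25, 1/2, 5/4})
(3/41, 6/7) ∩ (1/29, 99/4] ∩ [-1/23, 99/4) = (3/41, 6/7)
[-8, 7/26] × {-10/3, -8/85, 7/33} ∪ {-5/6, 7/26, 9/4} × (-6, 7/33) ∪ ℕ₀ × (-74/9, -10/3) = (ℕ₀ × (-74/9, -10/3)) ∪ ({-5/6, 7/26, 9/4} × (-6, 7/33)) ∪ ([-8, 7/26] × {-10/3, -8/85, 7/33})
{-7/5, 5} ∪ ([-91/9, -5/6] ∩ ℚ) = {5} ∪ (ℚ ∩ [-91/9, -5/6])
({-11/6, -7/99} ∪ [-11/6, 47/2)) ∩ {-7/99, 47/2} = {-7/99}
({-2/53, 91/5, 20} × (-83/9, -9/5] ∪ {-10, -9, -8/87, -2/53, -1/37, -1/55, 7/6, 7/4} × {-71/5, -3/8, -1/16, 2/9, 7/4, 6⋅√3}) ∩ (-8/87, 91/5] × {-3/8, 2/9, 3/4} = {-2/53, -1/37, -1/55, 7/6, 7/4} × {-3/8, 2/9}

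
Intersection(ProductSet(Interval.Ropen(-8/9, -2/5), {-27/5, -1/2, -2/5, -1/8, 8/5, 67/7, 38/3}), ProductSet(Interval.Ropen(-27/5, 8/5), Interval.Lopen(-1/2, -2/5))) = ProductSet(Interval.Ropen(-8/9, -2/5), {-2/5})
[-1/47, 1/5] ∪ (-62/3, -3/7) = (-62/3, -3/7) ∪ [-1/47, 1/5]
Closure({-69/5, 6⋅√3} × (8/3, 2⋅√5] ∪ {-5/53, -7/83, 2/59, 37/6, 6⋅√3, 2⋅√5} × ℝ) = ({-69/5, 6⋅√3} × [8/3, 2⋅√5]) ∪ ({-5/53, -7/83, 2/59, 37/6, 6⋅√3, 2⋅√5} × ℝ)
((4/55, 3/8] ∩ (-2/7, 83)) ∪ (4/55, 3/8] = (4/55, 3/8]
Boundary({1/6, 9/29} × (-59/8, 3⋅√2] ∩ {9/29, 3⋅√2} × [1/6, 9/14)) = {9/29} × [1/6, 9/14]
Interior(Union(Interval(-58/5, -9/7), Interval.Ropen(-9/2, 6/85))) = Interval.open(-58/5, 6/85)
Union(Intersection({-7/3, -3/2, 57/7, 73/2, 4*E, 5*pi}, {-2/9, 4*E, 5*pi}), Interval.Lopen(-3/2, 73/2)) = Interval.Lopen(-3/2, 73/2)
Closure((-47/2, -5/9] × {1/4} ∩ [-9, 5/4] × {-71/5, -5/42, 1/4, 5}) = [-9, -5/9] × {1/4}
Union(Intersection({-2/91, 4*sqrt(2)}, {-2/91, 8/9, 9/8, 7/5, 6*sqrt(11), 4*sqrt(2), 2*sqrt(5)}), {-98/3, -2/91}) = {-98/3, -2/91, 4*sqrt(2)}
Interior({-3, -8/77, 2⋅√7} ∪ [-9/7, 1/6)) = (-9/7, 1/6)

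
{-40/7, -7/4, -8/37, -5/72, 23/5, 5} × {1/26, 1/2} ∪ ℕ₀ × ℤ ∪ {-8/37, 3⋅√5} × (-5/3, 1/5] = (ℕ₀ × ℤ) ∪ ({-40/7, -7/4, -8/37, -5/72, 23/5, 5} × {1/26, 1/2}) ∪ ({-8/37, 3⋅√5} × (-5/3, 1/5])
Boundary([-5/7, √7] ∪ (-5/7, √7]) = {-5/7, √7}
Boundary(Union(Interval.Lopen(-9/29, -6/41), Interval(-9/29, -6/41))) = {-9/29, -6/41}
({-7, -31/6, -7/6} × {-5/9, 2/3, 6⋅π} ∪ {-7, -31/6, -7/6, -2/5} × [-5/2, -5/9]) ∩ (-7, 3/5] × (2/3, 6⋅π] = {-31/6, -7/6} × {6⋅π}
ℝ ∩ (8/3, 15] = (8/3, 15]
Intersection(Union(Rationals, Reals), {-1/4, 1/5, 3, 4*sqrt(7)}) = {-1/4, 1/5, 3, 4*sqrt(7)}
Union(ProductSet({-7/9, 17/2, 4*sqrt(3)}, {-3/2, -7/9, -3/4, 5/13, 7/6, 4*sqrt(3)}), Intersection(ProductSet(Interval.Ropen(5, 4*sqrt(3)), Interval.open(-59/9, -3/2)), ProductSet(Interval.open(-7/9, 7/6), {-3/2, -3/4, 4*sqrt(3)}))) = ProductSet({-7/9, 17/2, 4*sqrt(3)}, {-3/2, -7/9, -3/4, 5/13, 7/6, 4*sqrt(3)})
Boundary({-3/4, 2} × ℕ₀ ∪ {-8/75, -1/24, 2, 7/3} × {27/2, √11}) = ({-3/4, 2} × ℕ₀) ∪ ({-8/75, -1/24, 2, 7/3} × {27/2, √11})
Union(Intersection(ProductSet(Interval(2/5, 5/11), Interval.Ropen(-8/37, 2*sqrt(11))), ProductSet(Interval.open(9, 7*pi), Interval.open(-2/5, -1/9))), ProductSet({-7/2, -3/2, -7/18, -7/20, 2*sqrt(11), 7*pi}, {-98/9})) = ProductSet({-7/2, -3/2, -7/18, -7/20, 2*sqrt(11), 7*pi}, {-98/9})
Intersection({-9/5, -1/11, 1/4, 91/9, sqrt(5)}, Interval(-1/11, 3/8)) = {-1/11, 1/4}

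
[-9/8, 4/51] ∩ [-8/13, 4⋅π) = [-8/13, 4/51]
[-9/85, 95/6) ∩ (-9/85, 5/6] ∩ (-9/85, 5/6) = (-9/85, 5/6)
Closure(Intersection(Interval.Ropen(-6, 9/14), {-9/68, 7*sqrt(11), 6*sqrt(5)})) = {-9/68}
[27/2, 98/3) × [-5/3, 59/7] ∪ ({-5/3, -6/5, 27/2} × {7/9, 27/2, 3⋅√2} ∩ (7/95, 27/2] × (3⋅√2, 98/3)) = ({27/2} × {27/2}) ∪ ([27/2, 98/3) × [-5/3, 59/7])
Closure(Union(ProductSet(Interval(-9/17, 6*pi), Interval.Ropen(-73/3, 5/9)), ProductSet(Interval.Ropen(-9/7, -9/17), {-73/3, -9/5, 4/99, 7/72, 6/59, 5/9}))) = Union(ProductSet(Interval(-9/7, -9/17), {-73/3, -9/5, 4/99, 7/72, 6/59, 5/9}), ProductSet(Interval(-9/17, 6*pi), Interval(-73/3, 5/9)))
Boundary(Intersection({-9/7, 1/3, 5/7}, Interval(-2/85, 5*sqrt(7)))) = {1/3, 5/7}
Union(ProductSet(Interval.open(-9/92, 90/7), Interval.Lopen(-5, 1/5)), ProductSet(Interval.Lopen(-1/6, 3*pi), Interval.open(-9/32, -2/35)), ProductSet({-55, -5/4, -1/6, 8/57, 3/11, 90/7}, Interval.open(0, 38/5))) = Union(ProductSet({-55, -5/4, -1/6, 8/57, 3/11, 90/7}, Interval.open(0, 38/5)), ProductSet(Interval.Lopen(-1/6, 3*pi), Interval.open(-9/32, -2/35)), ProductSet(Interval.open(-9/92, 90/7), Interval.Lopen(-5, 1/5)))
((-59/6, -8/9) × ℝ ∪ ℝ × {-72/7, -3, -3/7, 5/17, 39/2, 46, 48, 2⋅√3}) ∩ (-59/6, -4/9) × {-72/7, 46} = (-59/6, -4/9) × {-72/7, 46}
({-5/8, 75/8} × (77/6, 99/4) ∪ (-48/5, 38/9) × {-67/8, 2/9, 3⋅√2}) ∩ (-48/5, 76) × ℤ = {-5/8, 75/8} × {13, 14, …, 24}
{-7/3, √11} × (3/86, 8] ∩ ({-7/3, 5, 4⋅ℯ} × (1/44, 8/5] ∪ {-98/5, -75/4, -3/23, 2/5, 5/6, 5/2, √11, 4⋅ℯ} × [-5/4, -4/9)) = {-7/3} × (3/86, 8/5]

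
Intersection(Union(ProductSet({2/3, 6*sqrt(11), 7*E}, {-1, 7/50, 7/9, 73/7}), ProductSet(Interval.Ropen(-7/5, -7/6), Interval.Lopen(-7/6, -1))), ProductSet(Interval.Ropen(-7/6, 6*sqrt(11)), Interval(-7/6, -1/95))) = ProductSet({2/3, 7*E}, {-1})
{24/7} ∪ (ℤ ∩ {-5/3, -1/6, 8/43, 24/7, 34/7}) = {24/7}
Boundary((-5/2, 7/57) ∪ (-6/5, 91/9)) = {-5/2, 91/9}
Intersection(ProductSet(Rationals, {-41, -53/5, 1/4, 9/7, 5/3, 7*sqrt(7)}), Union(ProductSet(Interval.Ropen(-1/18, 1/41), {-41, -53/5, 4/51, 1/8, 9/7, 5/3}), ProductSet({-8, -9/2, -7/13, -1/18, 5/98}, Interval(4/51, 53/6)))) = Union(ProductSet({-8, -9/2, -7/13, -1/18, 5/98}, {1/4, 9/7, 5/3}), ProductSet(Intersection(Interval.Ropen(-1/18, 1/41), Rationals), {-41, -53/5, 9/7, 5/3}))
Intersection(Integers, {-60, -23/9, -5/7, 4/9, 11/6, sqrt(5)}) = {-60}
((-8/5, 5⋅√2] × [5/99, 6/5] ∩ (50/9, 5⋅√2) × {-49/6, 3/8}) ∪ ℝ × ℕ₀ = (ℝ × ℕ₀) ∪ ((50/9, 5⋅√2) × {3/8})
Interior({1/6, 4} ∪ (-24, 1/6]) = (-24, 1/6)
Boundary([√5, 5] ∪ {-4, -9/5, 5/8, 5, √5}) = {-4, -9/5, 5/8, 5, √5}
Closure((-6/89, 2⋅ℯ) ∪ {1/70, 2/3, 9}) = [-6/89, 2⋅ℯ] ∪ {9}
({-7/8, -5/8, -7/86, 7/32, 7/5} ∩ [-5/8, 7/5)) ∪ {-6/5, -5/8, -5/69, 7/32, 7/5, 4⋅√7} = {-6/5, -5/8, -7/86, -5/69, 7/32, 7/5, 4⋅√7}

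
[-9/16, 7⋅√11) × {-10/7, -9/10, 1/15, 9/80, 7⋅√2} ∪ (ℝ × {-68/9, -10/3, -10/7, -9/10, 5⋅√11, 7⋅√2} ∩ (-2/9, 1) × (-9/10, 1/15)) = [-9/16, 7⋅√11) × {-10/7, -9/10, 1/15, 9/80, 7⋅√2}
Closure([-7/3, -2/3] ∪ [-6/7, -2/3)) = [-7/3, -2/3]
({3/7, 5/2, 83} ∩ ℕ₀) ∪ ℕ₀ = ℕ₀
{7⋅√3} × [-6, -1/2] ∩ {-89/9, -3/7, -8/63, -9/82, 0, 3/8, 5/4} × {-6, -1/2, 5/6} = ∅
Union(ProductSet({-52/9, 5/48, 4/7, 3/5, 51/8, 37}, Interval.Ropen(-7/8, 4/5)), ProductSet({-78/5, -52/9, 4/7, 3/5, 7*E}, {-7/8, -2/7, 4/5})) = Union(ProductSet({-78/5, -52/9, 4/7, 3/5, 7*E}, {-7/8, -2/7, 4/5}), ProductSet({-52/9, 5/48, 4/7, 3/5, 51/8, 37}, Interval.Ropen(-7/8, 4/5)))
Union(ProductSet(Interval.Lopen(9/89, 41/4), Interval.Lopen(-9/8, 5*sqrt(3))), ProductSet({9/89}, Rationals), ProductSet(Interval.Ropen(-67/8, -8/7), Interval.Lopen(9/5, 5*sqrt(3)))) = Union(ProductSet({9/89}, Rationals), ProductSet(Interval.Ropen(-67/8, -8/7), Interval.Lopen(9/5, 5*sqrt(3))), ProductSet(Interval.Lopen(9/89, 41/4), Interval.Lopen(-9/8, 5*sqrt(3))))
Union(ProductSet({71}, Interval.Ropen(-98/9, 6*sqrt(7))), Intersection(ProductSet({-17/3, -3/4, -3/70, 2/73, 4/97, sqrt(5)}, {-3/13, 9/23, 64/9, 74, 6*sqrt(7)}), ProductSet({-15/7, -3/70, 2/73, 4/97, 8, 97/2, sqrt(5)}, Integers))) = Union(ProductSet({71}, Interval.Ropen(-98/9, 6*sqrt(7))), ProductSet({-3/70, 2/73, 4/97, sqrt(5)}, {74}))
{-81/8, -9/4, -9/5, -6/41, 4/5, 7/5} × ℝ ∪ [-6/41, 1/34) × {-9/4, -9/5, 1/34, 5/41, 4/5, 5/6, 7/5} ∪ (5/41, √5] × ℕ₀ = ({-81/8, -9/4, -9/5, -6/41, 4/5, 7/5} × ℝ) ∪ ((5/41, √5] × ℕ₀) ∪ ([-6/41, 1/34) × {-9/4, -9/5, 1/34, 5/41, 4/5, 5/6, 7/5})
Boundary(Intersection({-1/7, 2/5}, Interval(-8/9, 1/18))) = {-1/7}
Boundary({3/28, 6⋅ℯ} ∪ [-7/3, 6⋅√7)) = {-7/3, 6⋅√7, 6⋅ℯ}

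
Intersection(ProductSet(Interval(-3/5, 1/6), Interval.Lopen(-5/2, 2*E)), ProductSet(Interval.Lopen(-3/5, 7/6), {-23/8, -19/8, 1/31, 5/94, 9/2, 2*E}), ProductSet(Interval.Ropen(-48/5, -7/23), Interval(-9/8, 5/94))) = ProductSet(Interval.open(-3/5, -7/23), {1/31, 5/94})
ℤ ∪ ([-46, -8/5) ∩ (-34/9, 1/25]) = ℤ ∪ (-34/9, -8/5)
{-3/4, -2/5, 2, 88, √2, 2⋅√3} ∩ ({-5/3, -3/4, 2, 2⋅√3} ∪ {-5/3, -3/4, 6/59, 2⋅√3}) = {-3/4, 2, 2⋅√3}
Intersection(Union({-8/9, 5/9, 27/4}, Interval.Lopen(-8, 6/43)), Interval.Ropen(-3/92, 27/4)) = Union({5/9}, Interval(-3/92, 6/43))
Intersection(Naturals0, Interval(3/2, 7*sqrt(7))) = Range(2, 19, 1)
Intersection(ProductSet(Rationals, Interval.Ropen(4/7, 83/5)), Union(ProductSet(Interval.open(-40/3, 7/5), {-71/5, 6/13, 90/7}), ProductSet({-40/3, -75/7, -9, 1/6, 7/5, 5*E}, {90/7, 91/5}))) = ProductSet(Union({-40/3, 7/5}, Intersection(Interval.open(-40/3, 7/5), Rationals)), {90/7})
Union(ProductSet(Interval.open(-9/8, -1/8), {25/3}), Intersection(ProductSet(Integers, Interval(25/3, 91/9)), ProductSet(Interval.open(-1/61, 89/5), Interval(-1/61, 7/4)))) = ProductSet(Interval.open(-9/8, -1/8), {25/3})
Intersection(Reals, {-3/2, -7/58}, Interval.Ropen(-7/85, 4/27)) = EmptySet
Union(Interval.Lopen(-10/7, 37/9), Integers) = Union(Integers, Interval.Lopen(-10/7, 37/9))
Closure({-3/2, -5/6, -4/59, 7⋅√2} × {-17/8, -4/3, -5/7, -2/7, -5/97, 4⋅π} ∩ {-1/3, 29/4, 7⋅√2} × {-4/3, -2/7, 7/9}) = {7⋅√2} × {-4/3, -2/7}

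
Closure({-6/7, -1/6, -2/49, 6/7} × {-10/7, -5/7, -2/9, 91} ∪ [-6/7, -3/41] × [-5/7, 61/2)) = ({-6/7, -1/6, -2/49, 6/7} × {-10/7, -5/7, -2/9, 91}) ∪ ([-6/7, -3/41] × [-5/7, 61/2])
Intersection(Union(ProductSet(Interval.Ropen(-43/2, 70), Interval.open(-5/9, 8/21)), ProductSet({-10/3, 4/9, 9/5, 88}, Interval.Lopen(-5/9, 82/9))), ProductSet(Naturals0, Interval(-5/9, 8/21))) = Union(ProductSet({88}, Interval.Lopen(-5/9, 8/21)), ProductSet(Range(0, 70, 1), Interval.open(-5/9, 8/21)))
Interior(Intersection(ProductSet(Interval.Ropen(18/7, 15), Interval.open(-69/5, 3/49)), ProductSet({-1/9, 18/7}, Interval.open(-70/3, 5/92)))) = EmptySet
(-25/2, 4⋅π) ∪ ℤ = ℤ ∪ (-25/2, 4⋅π)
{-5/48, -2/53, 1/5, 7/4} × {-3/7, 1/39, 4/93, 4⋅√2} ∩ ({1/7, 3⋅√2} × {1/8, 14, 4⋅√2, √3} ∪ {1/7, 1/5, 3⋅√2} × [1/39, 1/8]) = {1/5} × {1/39, 4/93}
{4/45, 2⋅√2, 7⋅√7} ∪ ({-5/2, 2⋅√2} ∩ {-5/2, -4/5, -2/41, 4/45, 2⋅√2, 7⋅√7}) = {-5/2, 4/45, 2⋅√2, 7⋅√7}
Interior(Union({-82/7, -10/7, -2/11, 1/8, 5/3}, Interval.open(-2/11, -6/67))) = Interval.open(-2/11, -6/67)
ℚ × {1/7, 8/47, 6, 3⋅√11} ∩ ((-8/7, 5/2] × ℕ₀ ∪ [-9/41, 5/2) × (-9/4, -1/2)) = (ℚ ∩ (-8/7, 5/2]) × {6}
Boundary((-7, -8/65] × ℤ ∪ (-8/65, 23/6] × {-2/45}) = ([-7, -8/65] × ℤ) ∪ ([-8/65, 23/6] × {-2/45})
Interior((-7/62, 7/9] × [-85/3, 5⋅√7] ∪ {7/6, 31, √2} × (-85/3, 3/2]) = (-7/62, 7/9) × (-85/3, 5⋅√7)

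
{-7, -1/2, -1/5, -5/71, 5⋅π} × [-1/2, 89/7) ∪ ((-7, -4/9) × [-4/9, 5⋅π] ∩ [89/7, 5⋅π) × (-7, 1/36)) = {-7, -1/2, -1/5, -5/71, 5⋅π} × [-1/2, 89/7)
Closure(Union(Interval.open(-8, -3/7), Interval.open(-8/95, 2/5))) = Union(Interval(-8, -3/7), Interval(-8/95, 2/5))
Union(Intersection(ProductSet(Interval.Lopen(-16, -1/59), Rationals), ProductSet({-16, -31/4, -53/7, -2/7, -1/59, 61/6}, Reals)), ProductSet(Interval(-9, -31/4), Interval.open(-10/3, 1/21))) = Union(ProductSet({-31/4, -53/7, -2/7, -1/59}, Rationals), ProductSet(Interval(-9, -31/4), Interval.open(-10/3, 1/21)))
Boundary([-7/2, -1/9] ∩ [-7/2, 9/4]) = {-7/2, -1/9}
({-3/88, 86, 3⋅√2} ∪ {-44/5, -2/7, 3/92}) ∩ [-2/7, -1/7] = {-2/7}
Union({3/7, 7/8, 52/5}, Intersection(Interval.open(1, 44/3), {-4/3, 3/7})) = {3/7, 7/8, 52/5}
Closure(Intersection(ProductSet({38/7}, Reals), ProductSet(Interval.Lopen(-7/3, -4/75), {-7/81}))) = EmptySet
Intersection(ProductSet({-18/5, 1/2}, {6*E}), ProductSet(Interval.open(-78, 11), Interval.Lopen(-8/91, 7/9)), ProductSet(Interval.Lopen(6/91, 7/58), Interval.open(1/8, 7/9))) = EmptySet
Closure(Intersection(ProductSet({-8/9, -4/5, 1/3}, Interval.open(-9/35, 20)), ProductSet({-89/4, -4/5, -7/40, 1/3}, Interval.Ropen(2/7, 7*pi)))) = ProductSet({-4/5, 1/3}, Interval(2/7, 20))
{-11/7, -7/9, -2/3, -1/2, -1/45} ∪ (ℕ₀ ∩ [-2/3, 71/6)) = {-11/7, -7/9, -2/3, -1/2, -1/45} ∪ {0, 1, …, 11}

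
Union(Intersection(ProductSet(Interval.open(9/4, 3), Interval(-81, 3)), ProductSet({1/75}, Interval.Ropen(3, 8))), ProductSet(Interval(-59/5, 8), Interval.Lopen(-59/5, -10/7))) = ProductSet(Interval(-59/5, 8), Interval.Lopen(-59/5, -10/7))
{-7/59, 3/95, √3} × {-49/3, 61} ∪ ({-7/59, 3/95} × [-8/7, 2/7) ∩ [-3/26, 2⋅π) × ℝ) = ({3/95} × [-8/7, 2/7)) ∪ ({-7/59, 3/95, √3} × {-49/3, 61})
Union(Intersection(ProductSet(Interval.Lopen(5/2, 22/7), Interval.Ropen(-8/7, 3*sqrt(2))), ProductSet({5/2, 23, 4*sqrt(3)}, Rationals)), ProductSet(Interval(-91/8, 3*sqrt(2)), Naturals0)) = ProductSet(Interval(-91/8, 3*sqrt(2)), Naturals0)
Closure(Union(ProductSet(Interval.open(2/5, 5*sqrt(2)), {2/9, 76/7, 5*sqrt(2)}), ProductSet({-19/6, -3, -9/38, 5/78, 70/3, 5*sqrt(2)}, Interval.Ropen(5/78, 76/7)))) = Union(ProductSet({-19/6, -3, -9/38, 5/78, 70/3, 5*sqrt(2)}, Interval(5/78, 76/7)), ProductSet(Interval(2/5, 5*sqrt(2)), {2/9, 76/7, 5*sqrt(2)}))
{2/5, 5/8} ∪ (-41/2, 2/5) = (-41/2, 2/5] ∪ {5/8}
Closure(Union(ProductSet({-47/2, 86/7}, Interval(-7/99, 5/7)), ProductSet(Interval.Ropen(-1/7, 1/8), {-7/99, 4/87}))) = Union(ProductSet({-47/2, 86/7}, Interval(-7/99, 5/7)), ProductSet(Interval(-1/7, 1/8), {-7/99, 4/87}))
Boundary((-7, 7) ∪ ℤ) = ℤ \ (-7, 7)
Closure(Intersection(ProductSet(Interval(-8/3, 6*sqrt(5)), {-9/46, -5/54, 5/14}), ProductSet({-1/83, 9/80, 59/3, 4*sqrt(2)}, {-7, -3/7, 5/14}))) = ProductSet({-1/83, 9/80, 4*sqrt(2)}, {5/14})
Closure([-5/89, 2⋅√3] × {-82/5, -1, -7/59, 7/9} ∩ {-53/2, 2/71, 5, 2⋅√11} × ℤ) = {2/71} × {-1}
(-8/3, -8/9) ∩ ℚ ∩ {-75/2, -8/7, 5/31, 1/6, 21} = {-8/7}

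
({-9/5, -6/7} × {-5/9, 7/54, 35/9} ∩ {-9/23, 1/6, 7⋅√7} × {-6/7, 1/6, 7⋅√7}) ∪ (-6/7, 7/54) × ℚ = (-6/7, 7/54) × ℚ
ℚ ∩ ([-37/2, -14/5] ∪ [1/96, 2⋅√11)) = (ℚ ∩ [-37/2, -14/5]) ∪ (ℚ ∩ [1/96, 2⋅√11))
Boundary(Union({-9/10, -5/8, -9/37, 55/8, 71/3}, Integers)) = Union({-9/10, -5/8, -9/37, 55/8, 71/3}, Integers)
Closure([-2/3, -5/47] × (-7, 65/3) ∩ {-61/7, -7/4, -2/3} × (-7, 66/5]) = {-2/3} × [-7, 66/5]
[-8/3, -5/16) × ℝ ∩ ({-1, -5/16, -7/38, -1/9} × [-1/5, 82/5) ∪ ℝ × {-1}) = ({-1} × [-1/5, 82/5)) ∪ ([-8/3, -5/16) × {-1})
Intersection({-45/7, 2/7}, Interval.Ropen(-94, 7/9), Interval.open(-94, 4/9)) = {-45/7, 2/7}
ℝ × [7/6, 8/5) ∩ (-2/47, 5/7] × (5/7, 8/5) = (-2/47, 5/7] × [7/6, 8/5)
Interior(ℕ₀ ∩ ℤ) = ∅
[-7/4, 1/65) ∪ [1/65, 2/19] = [-7/4, 2/19]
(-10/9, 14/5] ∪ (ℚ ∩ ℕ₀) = (-10/9, 14/5] ∪ ℕ₀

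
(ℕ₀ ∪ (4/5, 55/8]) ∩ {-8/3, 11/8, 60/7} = {11/8}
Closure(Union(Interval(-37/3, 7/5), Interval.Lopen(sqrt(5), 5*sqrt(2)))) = Union(Interval(-37/3, 7/5), Interval(sqrt(5), 5*sqrt(2)))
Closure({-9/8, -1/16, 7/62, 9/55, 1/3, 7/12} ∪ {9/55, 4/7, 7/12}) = {-9/8, -1/16, 7/62, 9/55, 1/3, 4/7, 7/12}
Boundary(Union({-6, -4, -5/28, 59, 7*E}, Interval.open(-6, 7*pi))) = {-6, 59, 7*pi}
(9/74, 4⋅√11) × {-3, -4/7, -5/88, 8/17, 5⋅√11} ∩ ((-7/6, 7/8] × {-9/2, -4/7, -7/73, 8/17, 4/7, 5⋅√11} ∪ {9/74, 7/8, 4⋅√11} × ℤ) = ({7/8} × {-3}) ∪ ((9/74, 7/8] × {-4/7, 8/17, 5⋅√11})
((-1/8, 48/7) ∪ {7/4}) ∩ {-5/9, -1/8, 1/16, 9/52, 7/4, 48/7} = {1/16, 9/52, 7/4}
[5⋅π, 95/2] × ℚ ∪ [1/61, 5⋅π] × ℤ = ([1/61, 5⋅π] × ℤ) ∪ ([5⋅π, 95/2] × ℚ)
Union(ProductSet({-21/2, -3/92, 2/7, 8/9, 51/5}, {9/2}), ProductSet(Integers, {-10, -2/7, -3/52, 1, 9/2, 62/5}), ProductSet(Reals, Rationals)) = ProductSet(Reals, Rationals)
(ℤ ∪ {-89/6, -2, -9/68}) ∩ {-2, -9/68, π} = {-2, -9/68}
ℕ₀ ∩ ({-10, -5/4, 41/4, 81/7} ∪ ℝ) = ℕ₀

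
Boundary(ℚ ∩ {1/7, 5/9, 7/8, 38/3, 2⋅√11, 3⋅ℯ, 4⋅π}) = {1/7, 5/9, 7/8, 38/3}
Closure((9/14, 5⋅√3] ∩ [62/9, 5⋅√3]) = [62/9, 5⋅√3]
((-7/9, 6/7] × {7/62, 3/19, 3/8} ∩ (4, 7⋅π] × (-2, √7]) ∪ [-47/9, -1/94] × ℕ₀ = [-47/9, -1/94] × ℕ₀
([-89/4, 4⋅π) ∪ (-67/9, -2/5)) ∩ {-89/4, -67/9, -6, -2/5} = {-89/4, -67/9, -6, -2/5}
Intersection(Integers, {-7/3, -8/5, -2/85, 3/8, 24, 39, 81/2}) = {24, 39}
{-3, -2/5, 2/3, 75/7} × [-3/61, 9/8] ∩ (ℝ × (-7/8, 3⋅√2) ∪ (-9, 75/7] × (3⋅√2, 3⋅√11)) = {-3, -2/5, 2/3, 75/7} × [-3/61, 9/8]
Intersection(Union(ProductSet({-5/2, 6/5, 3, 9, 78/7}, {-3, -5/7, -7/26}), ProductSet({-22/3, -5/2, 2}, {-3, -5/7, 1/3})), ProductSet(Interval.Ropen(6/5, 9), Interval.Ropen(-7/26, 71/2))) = Union(ProductSet({2}, {1/3}), ProductSet({6/5, 3}, {-7/26}))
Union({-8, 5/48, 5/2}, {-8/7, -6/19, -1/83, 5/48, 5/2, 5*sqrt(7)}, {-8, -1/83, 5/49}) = {-8, -8/7, -6/19, -1/83, 5/49, 5/48, 5/2, 5*sqrt(7)}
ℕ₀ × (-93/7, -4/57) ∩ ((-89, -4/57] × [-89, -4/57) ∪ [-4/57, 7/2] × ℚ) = {0, 1, 2, 3} × (ℚ ∩ (-93/7, -4/57))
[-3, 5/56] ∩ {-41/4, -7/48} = {-7/48}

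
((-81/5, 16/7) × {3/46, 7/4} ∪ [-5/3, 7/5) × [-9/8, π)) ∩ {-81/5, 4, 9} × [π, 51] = ∅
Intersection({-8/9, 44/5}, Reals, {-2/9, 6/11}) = EmptySet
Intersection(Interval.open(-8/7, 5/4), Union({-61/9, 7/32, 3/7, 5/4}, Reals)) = Interval.open(-8/7, 5/4)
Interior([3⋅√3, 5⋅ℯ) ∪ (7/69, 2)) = (7/69, 2) ∪ (3⋅√3, 5⋅ℯ)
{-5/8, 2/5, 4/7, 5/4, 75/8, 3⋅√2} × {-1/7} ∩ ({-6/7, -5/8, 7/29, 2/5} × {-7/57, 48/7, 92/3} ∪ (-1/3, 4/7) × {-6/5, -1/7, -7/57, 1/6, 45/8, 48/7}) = {2/5} × {-1/7}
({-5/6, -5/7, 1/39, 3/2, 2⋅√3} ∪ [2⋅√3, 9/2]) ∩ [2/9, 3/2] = {3/2}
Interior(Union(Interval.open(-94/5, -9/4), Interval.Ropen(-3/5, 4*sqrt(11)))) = Union(Interval.open(-94/5, -9/4), Interval.open(-3/5, 4*sqrt(11)))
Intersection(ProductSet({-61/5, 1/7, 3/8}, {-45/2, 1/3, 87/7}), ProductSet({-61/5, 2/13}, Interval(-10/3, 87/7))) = ProductSet({-61/5}, {1/3, 87/7})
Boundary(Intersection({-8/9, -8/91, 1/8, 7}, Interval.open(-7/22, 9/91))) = {-8/91}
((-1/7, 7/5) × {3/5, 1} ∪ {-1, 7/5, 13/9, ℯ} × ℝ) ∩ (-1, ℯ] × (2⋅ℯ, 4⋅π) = {7/5, 13/9, ℯ} × (2⋅ℯ, 4⋅π)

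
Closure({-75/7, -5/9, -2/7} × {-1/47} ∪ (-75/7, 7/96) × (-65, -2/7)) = ({-75/7, -5/9, -2/7} × {-1/47}) ∪ ({-75/7, 7/96} × [-65, -2/7]) ∪ ([-75/7, 7/96] × {-65, -2/7}) ∪ ((-75/7, 7/96) × (-65, -2/7))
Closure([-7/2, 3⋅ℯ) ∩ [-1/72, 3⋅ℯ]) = [-1/72, 3⋅ℯ]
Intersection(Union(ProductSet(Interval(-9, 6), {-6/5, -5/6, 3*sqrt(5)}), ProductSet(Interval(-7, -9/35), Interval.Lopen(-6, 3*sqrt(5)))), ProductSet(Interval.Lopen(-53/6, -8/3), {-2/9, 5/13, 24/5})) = ProductSet(Interval(-7, -8/3), {-2/9, 5/13, 24/5})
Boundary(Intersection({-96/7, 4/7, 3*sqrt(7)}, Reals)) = {-96/7, 4/7, 3*sqrt(7)}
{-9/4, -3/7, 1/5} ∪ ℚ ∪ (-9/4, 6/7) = ℚ ∪ [-9/4, 6/7]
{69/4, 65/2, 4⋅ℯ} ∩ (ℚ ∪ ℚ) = {69/4, 65/2}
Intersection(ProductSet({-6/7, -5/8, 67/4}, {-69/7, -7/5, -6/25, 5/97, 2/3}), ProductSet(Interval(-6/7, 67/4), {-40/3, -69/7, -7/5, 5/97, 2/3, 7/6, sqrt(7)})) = ProductSet({-6/7, -5/8, 67/4}, {-69/7, -7/5, 5/97, 2/3})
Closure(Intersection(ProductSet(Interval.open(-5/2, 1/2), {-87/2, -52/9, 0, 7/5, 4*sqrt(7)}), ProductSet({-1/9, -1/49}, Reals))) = ProductSet({-1/9, -1/49}, {-87/2, -52/9, 0, 7/5, 4*sqrt(7)})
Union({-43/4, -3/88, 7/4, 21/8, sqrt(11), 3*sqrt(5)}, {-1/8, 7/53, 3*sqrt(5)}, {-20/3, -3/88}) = {-43/4, -20/3, -1/8, -3/88, 7/53, 7/4, 21/8, sqrt(11), 3*sqrt(5)}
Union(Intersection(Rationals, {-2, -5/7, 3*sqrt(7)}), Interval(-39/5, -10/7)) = Union({-5/7}, Interval(-39/5, -10/7))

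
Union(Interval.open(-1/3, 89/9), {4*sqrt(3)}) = Interval.open(-1/3, 89/9)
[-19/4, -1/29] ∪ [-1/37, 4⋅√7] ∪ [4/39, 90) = [-19/4, -1/29] ∪ [-1/37, 90)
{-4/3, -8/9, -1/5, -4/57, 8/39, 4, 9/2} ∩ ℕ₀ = {4}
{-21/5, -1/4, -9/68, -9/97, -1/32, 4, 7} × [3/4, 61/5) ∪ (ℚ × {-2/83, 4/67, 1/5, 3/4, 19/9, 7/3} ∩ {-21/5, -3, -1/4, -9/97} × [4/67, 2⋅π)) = ({-21/5, -3, -1/4, -9/97} × {4/67, 1/5, 3/4, 19/9, 7/3}) ∪ ({-21/5, -1/4, -9/68, -9/97, -1/32, 4, 7} × [3/4, 61/5))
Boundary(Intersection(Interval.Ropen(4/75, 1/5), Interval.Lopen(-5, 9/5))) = {4/75, 1/5}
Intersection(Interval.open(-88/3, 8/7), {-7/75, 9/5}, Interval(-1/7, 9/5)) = {-7/75}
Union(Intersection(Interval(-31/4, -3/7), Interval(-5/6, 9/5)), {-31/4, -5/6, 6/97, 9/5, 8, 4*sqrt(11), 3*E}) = Union({-31/4, 6/97, 9/5, 8, 4*sqrt(11), 3*E}, Interval(-5/6, -3/7))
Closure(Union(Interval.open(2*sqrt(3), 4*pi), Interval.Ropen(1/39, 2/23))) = Union(Interval(1/39, 2/23), Interval(2*sqrt(3), 4*pi))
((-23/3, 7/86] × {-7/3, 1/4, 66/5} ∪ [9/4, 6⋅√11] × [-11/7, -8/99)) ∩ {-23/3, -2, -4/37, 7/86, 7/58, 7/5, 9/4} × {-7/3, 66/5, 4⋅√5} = {-2, -4/37, 7/86} × {-7/3, 66/5}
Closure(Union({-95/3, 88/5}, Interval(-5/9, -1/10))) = Union({-95/3, 88/5}, Interval(-5/9, -1/10))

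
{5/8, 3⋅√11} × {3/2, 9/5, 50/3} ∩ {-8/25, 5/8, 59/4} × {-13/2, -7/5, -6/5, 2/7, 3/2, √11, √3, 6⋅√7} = {5/8} × {3/2}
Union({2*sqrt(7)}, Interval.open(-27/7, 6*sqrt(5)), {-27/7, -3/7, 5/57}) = Interval.Ropen(-27/7, 6*sqrt(5))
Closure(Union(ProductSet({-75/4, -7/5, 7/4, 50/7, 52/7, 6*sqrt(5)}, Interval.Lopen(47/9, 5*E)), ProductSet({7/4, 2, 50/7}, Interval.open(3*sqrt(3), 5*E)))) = Union(ProductSet({7/4, 2, 50/7}, Interval(3*sqrt(3), 5*E)), ProductSet({-75/4, -7/5, 7/4, 50/7, 52/7, 6*sqrt(5)}, Interval(47/9, 5*E)))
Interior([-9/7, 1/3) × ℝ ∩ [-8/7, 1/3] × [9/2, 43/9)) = (-8/7, 1/3) × (9/2, 43/9)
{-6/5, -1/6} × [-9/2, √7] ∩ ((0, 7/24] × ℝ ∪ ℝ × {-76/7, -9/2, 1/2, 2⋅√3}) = {-6/5, -1/6} × {-9/2, 1/2}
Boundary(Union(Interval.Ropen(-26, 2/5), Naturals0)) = Union(Complement(Naturals0, Interval.open(-26, 2/5)), {-26, 2/5})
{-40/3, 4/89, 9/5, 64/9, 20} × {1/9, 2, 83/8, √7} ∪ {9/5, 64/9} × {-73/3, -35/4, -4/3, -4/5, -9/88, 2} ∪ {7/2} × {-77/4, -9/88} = ({7/2} × {-77/4, -9/88}) ∪ ({9/5, 64/9} × {-73/3, -35/4, -4/3, -4/5, -9/88, 2}) ∪ ({-40/3, 4/89, 9/5, 64/9, 20} × {1/9, 2, 83/8, √7})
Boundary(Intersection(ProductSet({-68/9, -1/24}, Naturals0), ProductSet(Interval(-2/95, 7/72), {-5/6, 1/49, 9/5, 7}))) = EmptySet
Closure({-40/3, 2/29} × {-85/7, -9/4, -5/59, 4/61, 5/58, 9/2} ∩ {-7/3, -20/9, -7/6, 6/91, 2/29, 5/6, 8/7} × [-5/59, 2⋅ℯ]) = {2/29} × {-5/59, 4/61, 5/58, 9/2}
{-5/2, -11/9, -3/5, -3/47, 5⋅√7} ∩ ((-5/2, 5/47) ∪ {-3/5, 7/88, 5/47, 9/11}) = {-11/9, -3/5, -3/47}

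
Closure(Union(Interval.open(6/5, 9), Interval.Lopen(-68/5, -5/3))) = Union(Interval(-68/5, -5/3), Interval(6/5, 9))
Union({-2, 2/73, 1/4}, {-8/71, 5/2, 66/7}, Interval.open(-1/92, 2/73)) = Union({-2, -8/71, 1/4, 5/2, 66/7}, Interval.Lopen(-1/92, 2/73))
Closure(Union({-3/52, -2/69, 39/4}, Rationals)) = Reals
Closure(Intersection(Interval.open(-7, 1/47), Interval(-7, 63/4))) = Interval(-7, 1/47)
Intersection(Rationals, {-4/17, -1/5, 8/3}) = {-4/17, -1/5, 8/3}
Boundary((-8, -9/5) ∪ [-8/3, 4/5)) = {-8, 4/5}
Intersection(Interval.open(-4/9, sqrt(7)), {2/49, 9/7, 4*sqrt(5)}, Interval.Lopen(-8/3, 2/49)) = {2/49}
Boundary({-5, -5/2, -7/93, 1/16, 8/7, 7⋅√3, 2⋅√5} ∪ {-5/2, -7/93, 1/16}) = {-5, -5/2, -7/93, 1/16, 8/7, 7⋅√3, 2⋅√5}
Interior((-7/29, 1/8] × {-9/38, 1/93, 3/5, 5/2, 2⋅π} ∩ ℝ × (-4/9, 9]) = ∅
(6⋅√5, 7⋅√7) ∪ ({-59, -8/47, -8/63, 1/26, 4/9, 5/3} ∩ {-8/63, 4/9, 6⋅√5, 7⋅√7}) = {-8/63, 4/9} ∪ (6⋅√5, 7⋅√7)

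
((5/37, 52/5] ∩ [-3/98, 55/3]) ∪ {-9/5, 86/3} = {-9/5, 86/3} ∪ (5/37, 52/5]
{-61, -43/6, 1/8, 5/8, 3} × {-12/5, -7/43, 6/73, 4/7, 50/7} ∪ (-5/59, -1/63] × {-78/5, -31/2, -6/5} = ((-5/59, -1/63] × {-78/5, -31/2, -6/5}) ∪ ({-61, -43/6, 1/8, 5/8, 3} × {-12/5, -7/43, 6/73, 4/7, 50/7})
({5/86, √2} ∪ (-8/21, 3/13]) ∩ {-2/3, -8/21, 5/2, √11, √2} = {√2}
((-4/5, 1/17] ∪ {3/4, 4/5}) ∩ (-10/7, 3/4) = (-4/5, 1/17]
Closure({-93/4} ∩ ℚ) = {-93/4}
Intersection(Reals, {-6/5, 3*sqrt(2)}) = {-6/5, 3*sqrt(2)}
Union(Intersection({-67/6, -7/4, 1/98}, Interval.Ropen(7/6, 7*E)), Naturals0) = Naturals0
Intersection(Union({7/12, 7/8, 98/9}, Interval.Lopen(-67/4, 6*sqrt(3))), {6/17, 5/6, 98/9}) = {6/17, 5/6, 98/9}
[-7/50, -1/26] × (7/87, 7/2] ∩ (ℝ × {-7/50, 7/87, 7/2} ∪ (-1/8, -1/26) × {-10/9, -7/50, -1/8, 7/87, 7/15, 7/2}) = ([-7/50, -1/26] × {7/2}) ∪ ((-1/8, -1/26) × {7/15, 7/2})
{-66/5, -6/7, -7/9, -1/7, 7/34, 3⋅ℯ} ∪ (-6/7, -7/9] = {-66/5, -1/7, 7/34, 3⋅ℯ} ∪ [-6/7, -7/9]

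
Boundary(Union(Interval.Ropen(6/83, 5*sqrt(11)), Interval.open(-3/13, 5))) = {-3/13, 5*sqrt(11)}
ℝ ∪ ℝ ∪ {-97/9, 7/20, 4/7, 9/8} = ℝ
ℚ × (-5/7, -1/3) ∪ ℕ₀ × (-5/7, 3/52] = (ℕ₀ × (-5/7, 3/52]) ∪ (ℚ × (-5/7, -1/3))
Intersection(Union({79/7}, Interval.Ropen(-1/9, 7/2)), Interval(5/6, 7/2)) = Interval.Ropen(5/6, 7/2)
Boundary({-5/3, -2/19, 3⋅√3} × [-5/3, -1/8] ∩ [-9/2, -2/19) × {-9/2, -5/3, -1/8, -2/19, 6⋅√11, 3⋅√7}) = {-5/3} × {-5/3, -1/8}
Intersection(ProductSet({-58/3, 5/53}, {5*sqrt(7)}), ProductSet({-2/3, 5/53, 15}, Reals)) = ProductSet({5/53}, {5*sqrt(7)})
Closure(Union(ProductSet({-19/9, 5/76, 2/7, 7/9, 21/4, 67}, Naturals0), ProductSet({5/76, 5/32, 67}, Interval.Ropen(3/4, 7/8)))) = Union(ProductSet({5/76, 5/32, 67}, Interval(3/4, 7/8)), ProductSet({-19/9, 5/76, 2/7, 7/9, 21/4, 67}, Naturals0))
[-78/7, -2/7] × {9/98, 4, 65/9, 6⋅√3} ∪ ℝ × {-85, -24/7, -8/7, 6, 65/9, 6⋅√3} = (ℝ × {-85, -24/7, -8/7, 6, 65/9, 6⋅√3}) ∪ ([-78/7, -2/7] × {9/98, 4, 65/9, 6⋅√3})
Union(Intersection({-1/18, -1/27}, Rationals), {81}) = {-1/18, -1/27, 81}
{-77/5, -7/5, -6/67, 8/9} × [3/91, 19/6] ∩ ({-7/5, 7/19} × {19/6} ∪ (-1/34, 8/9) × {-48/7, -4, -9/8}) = {-7/5} × {19/6}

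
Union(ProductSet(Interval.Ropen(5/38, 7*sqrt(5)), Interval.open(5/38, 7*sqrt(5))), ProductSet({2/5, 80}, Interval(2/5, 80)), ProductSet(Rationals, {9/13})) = Union(ProductSet({2/5, 80}, Interval(2/5, 80)), ProductSet(Interval.Ropen(5/38, 7*sqrt(5)), Interval.open(5/38, 7*sqrt(5))), ProductSet(Rationals, {9/13}))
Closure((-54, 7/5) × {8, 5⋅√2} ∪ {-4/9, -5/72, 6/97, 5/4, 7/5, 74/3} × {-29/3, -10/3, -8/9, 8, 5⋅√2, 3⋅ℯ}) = ([-54, 7/5] × {8, 5⋅√2}) ∪ ({-4/9, -5/72, 6/97, 5/4, 7/5, 74/3} × {-29/3, -10/3, -8/9, 8, 5⋅√2, 3⋅ℯ})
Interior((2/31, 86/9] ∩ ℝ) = (2/31, 86/9)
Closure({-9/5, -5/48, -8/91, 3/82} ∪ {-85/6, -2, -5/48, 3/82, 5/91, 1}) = {-85/6, -2, -9/5, -5/48, -8/91, 3/82, 5/91, 1}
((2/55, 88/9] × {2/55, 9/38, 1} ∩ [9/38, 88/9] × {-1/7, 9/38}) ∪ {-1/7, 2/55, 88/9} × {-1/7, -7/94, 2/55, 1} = ([9/38, 88/9] × {9/38}) ∪ ({-1/7, 2/55, 88/9} × {-1/7, -7/94, 2/55, 1})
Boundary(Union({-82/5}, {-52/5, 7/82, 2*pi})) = {-82/5, -52/5, 7/82, 2*pi}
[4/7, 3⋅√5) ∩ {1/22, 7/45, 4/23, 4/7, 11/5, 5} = {4/7, 11/5, 5}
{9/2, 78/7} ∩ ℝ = {9/2, 78/7}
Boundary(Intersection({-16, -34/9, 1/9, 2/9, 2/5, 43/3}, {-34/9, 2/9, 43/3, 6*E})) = {-34/9, 2/9, 43/3}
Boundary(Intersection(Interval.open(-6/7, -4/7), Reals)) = {-6/7, -4/7}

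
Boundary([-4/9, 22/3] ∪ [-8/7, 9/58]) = {-8/7, 22/3}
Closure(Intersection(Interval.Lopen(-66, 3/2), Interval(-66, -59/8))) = Interval(-66, -59/8)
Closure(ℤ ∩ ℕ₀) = ℕ₀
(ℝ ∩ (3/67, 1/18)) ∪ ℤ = ℤ ∪ (3/67, 1/18)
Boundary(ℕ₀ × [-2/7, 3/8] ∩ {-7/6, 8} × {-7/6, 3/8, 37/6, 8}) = {8} × {3/8}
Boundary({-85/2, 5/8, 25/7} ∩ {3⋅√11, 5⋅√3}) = ∅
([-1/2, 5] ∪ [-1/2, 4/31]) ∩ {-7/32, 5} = {-7/32, 5}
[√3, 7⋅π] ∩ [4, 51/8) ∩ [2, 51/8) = [4, 51/8)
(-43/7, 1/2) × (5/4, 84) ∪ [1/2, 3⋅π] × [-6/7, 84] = ((-43/7, 1/2) × (5/4, 84)) ∪ ([1/2, 3⋅π] × [-6/7, 84])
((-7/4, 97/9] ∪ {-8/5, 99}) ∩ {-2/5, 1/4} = {-2/5, 1/4}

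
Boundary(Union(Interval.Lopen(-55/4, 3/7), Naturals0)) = Union(Complement(Naturals0, Interval.open(-55/4, 3/7)), {-55/4, 3/7})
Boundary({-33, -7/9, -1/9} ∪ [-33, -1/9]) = {-33, -1/9}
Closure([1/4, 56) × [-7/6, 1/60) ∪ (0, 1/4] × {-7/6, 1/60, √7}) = ({1/4, 56} × [-7/6, 1/60]) ∪ ([1/4, 56] × {-7/6, 1/60}) ∪ ([1/4, 56) × [-7/6, 1/60)) ∪ ([0, 1/4] × {-7/6, 1/60, √7})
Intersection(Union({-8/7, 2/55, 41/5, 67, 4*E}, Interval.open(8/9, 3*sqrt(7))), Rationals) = Union({-8/7, 2/55, 41/5, 67}, Intersection(Interval.open(8/9, 3*sqrt(7)), Rationals))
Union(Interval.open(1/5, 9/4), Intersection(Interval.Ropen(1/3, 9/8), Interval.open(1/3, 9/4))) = Interval.open(1/5, 9/4)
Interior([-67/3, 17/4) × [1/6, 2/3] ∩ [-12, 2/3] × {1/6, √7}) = ∅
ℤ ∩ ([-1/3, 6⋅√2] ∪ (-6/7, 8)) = {0, 1, …, 8}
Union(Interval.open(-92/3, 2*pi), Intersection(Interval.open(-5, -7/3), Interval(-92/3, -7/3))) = Interval.open(-92/3, 2*pi)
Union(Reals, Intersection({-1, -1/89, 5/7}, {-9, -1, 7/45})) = Reals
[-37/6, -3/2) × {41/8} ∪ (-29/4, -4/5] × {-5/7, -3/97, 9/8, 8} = ([-37/6, -3/2) × {41/8}) ∪ ((-29/4, -4/5] × {-5/7, -3/97, 9/8, 8})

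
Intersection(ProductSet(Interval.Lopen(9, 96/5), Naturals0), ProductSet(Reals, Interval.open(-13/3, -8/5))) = EmptySet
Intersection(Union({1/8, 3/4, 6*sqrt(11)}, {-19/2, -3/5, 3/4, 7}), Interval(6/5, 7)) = {7}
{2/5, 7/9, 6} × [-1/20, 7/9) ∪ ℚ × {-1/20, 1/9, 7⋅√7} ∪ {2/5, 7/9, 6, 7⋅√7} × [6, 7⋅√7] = ({2/5, 7/9, 6} × [-1/20, 7/9)) ∪ (ℚ × {-1/20, 1/9, 7⋅√7}) ∪ ({2/5, 7/9, 6, 7⋅√7} × [6, 7⋅√7])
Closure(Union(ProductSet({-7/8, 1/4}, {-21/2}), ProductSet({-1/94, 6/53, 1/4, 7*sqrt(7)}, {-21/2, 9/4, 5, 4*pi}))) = Union(ProductSet({-7/8, 1/4}, {-21/2}), ProductSet({-1/94, 6/53, 1/4, 7*sqrt(7)}, {-21/2, 9/4, 5, 4*pi}))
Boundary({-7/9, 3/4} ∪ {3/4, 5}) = {-7/9, 3/4, 5}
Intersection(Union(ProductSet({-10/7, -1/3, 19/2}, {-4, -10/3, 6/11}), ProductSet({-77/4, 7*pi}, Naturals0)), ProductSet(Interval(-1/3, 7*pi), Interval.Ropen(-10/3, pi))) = Union(ProductSet({7*pi}, Range(0, 4, 1)), ProductSet({-1/3, 19/2}, {-10/3, 6/11}))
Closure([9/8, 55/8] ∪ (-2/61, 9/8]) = [-2/61, 55/8]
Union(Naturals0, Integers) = Integers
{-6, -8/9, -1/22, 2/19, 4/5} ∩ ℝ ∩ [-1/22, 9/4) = {-1/22, 2/19, 4/5}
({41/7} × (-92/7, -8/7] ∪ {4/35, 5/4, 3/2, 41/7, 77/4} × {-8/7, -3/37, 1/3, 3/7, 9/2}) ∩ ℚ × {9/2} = {4/35, 5/4, 3/2, 41/7, 77/4} × {9/2}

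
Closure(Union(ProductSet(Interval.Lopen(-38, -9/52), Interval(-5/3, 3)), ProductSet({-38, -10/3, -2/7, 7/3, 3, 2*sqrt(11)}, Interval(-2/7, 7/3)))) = Union(ProductSet({-38, -10/3, -2/7, 7/3, 3, 2*sqrt(11)}, Interval(-2/7, 7/3)), ProductSet(Interval(-38, -9/52), Interval(-5/3, 3)))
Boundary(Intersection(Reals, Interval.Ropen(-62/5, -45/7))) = {-62/5, -45/7}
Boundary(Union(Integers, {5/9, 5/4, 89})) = Union({5/9, 5/4}, Integers)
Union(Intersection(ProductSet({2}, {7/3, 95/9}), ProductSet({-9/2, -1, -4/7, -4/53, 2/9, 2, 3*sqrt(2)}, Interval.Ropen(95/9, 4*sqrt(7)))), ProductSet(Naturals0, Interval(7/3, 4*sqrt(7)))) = ProductSet(Naturals0, Interval(7/3, 4*sqrt(7)))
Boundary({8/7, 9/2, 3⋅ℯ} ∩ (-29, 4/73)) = ∅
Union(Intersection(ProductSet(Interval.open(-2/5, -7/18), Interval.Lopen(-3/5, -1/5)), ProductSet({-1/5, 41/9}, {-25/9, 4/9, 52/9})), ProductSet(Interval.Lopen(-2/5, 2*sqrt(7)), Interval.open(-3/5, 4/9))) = ProductSet(Interval.Lopen(-2/5, 2*sqrt(7)), Interval.open(-3/5, 4/9))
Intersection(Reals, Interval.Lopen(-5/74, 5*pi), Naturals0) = Range(0, 16, 1)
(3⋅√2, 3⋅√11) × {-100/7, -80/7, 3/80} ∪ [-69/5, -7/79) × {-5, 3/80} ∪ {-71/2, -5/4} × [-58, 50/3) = ({-71/2, -5/4} × [-58, 50/3)) ∪ ([-69/5, -7/79) × {-5, 3/80}) ∪ ((3⋅√2, 3⋅√11) × {-100/7, -80/7, 3/80})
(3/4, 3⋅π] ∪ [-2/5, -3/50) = [-2/5, -3/50) ∪ (3/4, 3⋅π]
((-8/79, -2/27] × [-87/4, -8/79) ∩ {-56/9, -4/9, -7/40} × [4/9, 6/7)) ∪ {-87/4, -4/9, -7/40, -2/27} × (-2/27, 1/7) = {-87/4, -4/9, -7/40, -2/27} × (-2/27, 1/7)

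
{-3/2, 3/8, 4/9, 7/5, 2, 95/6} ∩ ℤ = {2}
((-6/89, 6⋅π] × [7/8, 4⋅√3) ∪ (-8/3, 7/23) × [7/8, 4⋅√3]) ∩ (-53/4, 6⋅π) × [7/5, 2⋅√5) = (-8/3, 6⋅π) × [7/5, 2⋅√5)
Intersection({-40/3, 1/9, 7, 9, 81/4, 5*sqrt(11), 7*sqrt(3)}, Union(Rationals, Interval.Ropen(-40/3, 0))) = {-40/3, 1/9, 7, 9, 81/4}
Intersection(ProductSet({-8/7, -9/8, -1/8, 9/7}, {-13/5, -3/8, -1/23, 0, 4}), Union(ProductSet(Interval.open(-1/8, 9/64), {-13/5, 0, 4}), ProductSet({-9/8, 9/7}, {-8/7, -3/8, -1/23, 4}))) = ProductSet({-9/8, 9/7}, {-3/8, -1/23, 4})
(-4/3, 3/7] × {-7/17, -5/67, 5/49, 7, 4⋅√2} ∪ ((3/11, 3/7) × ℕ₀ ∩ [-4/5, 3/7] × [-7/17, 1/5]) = ((3/11, 3/7) × {0}) ∪ ((-4/3, 3/7] × {-7/17, -5/67, 5/49, 7, 4⋅√2})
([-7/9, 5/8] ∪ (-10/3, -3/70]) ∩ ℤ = {-3, -2, -1, 0}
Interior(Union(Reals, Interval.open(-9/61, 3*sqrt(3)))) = Interval(-oo, oo)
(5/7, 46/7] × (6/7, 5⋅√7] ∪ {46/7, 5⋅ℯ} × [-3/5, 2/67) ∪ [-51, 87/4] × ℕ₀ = ([-51, 87/4] × ℕ₀) ∪ ({46/7, 5⋅ℯ} × [-3/5, 2/67)) ∪ ((5/7, 46/7] × (6/7, 5⋅√7])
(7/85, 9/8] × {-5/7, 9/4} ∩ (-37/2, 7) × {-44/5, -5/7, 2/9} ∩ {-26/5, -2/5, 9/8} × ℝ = {9/8} × {-5/7}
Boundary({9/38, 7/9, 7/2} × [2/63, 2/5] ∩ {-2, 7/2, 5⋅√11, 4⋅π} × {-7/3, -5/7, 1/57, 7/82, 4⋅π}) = {7/2} × {7/82}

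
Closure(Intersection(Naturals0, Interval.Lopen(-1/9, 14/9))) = Range(0, 2, 1)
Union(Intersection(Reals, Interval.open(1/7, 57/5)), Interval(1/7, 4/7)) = Interval.Ropen(1/7, 57/5)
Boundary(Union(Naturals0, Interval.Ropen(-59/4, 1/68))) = Union(Complement(Naturals0, Interval.open(-59/4, 1/68)), {-59/4, 1/68})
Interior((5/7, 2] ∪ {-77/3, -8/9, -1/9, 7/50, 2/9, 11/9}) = (5/7, 2)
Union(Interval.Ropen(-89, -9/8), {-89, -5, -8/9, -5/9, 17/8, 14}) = Union({-8/9, -5/9, 17/8, 14}, Interval.Ropen(-89, -9/8))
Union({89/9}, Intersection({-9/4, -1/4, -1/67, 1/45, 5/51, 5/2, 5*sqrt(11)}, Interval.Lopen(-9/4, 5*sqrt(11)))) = {-1/4, -1/67, 1/45, 5/51, 5/2, 89/9, 5*sqrt(11)}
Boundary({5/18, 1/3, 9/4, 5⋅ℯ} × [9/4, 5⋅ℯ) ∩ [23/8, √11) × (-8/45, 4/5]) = ∅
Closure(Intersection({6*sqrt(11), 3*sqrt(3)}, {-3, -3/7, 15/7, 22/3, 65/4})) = EmptySet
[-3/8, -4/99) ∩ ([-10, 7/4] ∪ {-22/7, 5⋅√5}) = [-3/8, -4/99)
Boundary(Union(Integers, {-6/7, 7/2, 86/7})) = Union({-6/7, 7/2, 86/7}, Integers)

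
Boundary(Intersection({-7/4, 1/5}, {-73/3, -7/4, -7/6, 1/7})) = {-7/4}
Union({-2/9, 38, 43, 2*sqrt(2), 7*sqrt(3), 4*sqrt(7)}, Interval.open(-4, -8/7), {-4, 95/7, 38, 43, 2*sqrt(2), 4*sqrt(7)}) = Union({-2/9, 95/7, 38, 43, 2*sqrt(2), 7*sqrt(3), 4*sqrt(7)}, Interval.Ropen(-4, -8/7))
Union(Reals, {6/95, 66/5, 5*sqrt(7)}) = Reals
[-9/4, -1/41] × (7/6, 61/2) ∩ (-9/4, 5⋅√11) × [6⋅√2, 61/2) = (-9/4, -1/41] × [6⋅√2, 61/2)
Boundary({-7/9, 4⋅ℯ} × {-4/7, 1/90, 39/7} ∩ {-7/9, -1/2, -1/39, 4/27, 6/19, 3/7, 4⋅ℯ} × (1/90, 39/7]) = {-7/9, 4⋅ℯ} × {39/7}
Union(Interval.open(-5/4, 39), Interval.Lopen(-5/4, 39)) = Interval.Lopen(-5/4, 39)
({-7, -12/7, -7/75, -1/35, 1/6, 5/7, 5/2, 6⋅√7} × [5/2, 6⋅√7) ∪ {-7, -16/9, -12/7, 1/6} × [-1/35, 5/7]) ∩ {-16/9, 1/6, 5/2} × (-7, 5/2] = ({1/6, 5/2} × {5/2}) ∪ ({-16/9, 1/6} × [-1/35, 5/7])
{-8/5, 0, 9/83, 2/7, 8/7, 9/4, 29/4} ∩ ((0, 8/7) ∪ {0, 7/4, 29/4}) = {0, 9/83, 2/7, 29/4}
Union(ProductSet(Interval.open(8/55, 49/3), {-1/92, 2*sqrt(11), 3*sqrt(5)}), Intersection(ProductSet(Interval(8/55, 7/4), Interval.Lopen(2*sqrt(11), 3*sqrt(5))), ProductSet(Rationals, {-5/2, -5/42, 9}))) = ProductSet(Interval.open(8/55, 49/3), {-1/92, 2*sqrt(11), 3*sqrt(5)})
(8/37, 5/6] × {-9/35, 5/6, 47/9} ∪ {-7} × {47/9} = ({-7} × {47/9}) ∪ ((8/37, 5/6] × {-9/35, 5/6, 47/9})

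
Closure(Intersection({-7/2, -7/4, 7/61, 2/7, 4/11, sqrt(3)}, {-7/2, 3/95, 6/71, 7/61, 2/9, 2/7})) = {-7/2, 7/61, 2/7}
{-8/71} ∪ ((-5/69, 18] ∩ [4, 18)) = {-8/71} ∪ [4, 18)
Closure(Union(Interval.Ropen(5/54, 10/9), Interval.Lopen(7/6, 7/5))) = Union(Interval(5/54, 10/9), Interval(7/6, 7/5))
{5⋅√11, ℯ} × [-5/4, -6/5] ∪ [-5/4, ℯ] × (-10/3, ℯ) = ([-5/4, ℯ] × (-10/3, ℯ)) ∪ ({5⋅√11, ℯ} × [-5/4, -6/5])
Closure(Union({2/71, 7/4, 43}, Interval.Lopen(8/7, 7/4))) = Union({2/71, 43}, Interval(8/7, 7/4))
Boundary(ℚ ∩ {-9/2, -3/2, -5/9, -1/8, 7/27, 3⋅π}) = {-9/2, -3/2, -5/9, -1/8, 7/27}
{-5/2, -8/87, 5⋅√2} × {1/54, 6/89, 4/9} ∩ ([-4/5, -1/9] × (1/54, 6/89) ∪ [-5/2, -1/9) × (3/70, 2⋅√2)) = {-5/2} × {6/89, 4/9}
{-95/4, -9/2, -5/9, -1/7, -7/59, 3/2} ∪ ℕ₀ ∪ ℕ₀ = {-95/4, -9/2, -5/9, -1/7, -7/59, 3/2} ∪ ℕ₀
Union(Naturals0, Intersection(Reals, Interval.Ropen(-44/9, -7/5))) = Union(Interval.Ropen(-44/9, -7/5), Naturals0)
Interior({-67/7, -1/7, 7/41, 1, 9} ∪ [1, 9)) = (1, 9)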